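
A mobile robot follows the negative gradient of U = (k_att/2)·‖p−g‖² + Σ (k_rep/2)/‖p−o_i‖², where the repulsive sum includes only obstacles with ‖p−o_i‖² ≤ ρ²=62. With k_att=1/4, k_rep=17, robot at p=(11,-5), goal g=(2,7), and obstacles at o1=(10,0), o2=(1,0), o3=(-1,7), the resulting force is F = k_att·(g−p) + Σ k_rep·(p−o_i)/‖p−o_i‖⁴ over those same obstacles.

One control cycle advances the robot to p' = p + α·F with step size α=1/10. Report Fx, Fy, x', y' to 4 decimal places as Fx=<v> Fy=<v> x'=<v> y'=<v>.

F_att = 1/4·(g−p) = 1/4·(-9,12) = (-2.2500,3.0000)
o1: d²=26 ≤ ρ²=62; F_rep = 17·(1,-5)/26² = (0.0251,-0.1257)
o2: d²=125 > ρ²=62 → inactive
o3: d²=288 > ρ²=62 → inactive
F = F_att + ΣF_rep = (-2.2249,2.8743)
p' = p + 1/10·F = (10.7775,-4.7126)

Fx=-2.2249 Fy=2.8743 x'=10.7775 y'=-4.7126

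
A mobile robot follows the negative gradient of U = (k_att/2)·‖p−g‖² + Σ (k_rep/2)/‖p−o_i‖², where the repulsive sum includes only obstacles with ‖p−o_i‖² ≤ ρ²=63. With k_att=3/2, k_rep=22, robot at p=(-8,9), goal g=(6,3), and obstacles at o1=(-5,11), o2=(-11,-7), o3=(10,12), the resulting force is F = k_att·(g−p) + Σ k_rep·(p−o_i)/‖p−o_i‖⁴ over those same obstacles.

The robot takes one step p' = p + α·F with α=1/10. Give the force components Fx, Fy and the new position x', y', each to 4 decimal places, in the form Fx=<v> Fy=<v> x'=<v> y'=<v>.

Fx=20.6095 Fy=-9.2604 x'=-5.9391 y'=8.0740

F_att = 3/2·(g−p) = 3/2·(14,-6) = (21.0000,-9.0000)
o1: d²=13 ≤ ρ²=63; F_rep = 22·(-3,-2)/13² = (-0.3905,-0.2604)
o2: d²=265 > ρ²=63 → inactive
o3: d²=333 > ρ²=63 → inactive
F = F_att + ΣF_rep = (20.6095,-9.2604)
p' = p + 1/10·F = (-5.9391,8.0740)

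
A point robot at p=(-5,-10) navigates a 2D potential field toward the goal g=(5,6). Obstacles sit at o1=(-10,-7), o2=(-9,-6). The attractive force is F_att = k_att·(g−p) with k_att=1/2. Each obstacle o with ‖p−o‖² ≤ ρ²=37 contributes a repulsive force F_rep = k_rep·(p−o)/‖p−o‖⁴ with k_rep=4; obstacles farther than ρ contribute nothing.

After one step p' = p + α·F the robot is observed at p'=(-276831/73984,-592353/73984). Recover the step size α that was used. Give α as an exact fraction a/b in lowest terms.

F_att = 1/2·(g−p) = 1/2·(10,16) = (5.0000,8.0000)
o1: d²=34 ≤ ρ²=37; F_rep = 4·(5,-3)/34² = (0.0173,-0.0104)
o2: d²=32 ≤ ρ²=37; F_rep = 4·(4,-4)/32² = (0.0156,-0.0156)
F = F_att + ΣF_rep = (5.0329,7.9740)
Δp = p'−p = (1.2582,1.9935); α = Δx/Fx = (93089/73984) / (93089/18496) = 1/4
check: Δy/Fy = (147487/73984) / (147487/18496) = 1/4 ✓

α = 1/4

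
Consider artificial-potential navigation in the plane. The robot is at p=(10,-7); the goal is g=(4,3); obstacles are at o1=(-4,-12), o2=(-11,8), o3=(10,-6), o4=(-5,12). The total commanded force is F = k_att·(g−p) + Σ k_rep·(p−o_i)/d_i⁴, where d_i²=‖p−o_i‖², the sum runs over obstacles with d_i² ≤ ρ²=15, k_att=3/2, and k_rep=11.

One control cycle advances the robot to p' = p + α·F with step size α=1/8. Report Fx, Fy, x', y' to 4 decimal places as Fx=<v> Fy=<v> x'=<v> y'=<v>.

F_att = 3/2·(g−p) = 3/2·(-6,10) = (-9.0000,15.0000)
o1: d²=221 > ρ²=15 → inactive
o2: d²=666 > ρ²=15 → inactive
o3: d²=1 ≤ ρ²=15; F_rep = 11·(0,-1)/1² = (0.0000,-11.0000)
o4: d²=586 > ρ²=15 → inactive
F = F_att + ΣF_rep = (-9.0000,4.0000)
p' = p + 1/8·F = (8.8750,-6.5000)

Fx=-9.0000 Fy=4.0000 x'=8.8750 y'=-6.5000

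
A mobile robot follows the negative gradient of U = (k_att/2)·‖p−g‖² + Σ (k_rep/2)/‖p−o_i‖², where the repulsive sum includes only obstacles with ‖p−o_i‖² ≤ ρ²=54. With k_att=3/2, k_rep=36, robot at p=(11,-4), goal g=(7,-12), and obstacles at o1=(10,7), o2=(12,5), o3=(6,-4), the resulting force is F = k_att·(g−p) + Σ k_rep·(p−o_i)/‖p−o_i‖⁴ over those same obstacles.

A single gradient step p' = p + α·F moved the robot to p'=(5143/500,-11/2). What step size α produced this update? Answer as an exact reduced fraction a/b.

α = 1/8

F_att = 3/2·(g−p) = 3/2·(-4,-8) = (-6.0000,-12.0000)
o1: d²=122 > ρ²=54 → inactive
o2: d²=82 > ρ²=54 → inactive
o3: d²=25 ≤ ρ²=54; F_rep = 36·(5,0)/25² = (0.2880,0.0000)
F = F_att + ΣF_rep = (-5.7120,-12.0000)
Δp = p'−p = (-0.7140,-1.5000); α = Δx/Fx = (-357/500) / (-714/125) = 1/8
check: Δy/Fy = (-3/2) / (-12) = 1/8 ✓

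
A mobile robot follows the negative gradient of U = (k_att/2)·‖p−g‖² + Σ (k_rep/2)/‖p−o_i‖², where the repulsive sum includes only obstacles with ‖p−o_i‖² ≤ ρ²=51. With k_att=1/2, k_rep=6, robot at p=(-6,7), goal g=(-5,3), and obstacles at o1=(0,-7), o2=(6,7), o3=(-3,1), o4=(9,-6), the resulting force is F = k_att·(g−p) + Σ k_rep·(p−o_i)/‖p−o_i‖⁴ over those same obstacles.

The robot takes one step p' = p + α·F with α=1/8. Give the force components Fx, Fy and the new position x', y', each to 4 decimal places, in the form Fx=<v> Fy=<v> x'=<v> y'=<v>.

Fx=0.4911 Fy=-1.9822 x'=-5.9386 y'=6.7522

F_att = 1/2·(g−p) = 1/2·(1,-4) = (0.5000,-2.0000)
o1: d²=232 > ρ²=51 → inactive
o2: d²=144 > ρ²=51 → inactive
o3: d²=45 ≤ ρ²=51; F_rep = 6·(-3,6)/45² = (-0.0089,0.0178)
o4: d²=394 > ρ²=51 → inactive
F = F_att + ΣF_rep = (0.4911,-1.9822)
p' = p + 1/8·F = (-5.9386,6.7522)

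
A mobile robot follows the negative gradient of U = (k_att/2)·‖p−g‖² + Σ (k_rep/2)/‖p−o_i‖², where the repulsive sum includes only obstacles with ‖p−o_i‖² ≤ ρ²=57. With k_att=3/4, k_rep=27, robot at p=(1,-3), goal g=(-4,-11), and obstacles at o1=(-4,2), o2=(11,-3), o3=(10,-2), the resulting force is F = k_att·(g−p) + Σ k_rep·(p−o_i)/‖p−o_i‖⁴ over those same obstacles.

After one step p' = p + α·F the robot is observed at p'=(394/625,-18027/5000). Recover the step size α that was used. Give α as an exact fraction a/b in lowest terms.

F_att = 3/4·(g−p) = 3/4·(-5,-8) = (-3.7500,-6.0000)
o1: d²=50 ≤ ρ²=57; F_rep = 27·(5,-5)/50² = (0.0540,-0.0540)
o2: d²=100 > ρ²=57 → inactive
o3: d²=82 > ρ²=57 → inactive
F = F_att + ΣF_rep = (-3.6960,-6.0540)
Δp = p'−p = (-0.3696,-0.6054); α = Δx/Fx = (-231/625) / (-462/125) = 1/10
check: Δy/Fy = (-3027/5000) / (-3027/500) = 1/10 ✓

α = 1/10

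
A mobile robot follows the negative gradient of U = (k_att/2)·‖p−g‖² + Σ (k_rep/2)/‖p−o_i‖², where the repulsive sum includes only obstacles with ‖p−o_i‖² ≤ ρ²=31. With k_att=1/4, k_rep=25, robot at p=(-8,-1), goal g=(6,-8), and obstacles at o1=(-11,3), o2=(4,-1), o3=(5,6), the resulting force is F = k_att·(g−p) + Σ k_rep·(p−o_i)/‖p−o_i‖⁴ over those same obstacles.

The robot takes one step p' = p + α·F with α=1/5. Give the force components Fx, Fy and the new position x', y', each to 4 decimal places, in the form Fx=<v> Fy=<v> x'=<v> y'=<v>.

Fx=3.6200 Fy=-1.9100 x'=-7.2760 y'=-1.3820

F_att = 1/4·(g−p) = 1/4·(14,-7) = (3.5000,-1.7500)
o1: d²=25 ≤ ρ²=31; F_rep = 25·(3,-4)/25² = (0.1200,-0.1600)
o2: d²=144 > ρ²=31 → inactive
o3: d²=218 > ρ²=31 → inactive
F = F_att + ΣF_rep = (3.6200,-1.9100)
p' = p + 1/5·F = (-7.2760,-1.3820)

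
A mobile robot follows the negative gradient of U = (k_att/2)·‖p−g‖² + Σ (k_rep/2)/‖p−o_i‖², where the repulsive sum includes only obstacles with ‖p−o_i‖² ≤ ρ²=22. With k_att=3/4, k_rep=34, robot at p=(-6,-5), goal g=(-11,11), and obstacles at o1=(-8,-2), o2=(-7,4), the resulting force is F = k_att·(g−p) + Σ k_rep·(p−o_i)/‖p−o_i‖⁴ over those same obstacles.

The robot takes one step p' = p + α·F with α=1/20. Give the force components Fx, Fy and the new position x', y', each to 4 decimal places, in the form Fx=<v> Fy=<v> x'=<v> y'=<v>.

F_att = 3/4·(g−p) = 3/4·(-5,16) = (-3.7500,12.0000)
o1: d²=13 ≤ ρ²=22; F_rep = 34·(2,-3)/13² = (0.4024,-0.6036)
o2: d²=82 > ρ²=22 → inactive
F = F_att + ΣF_rep = (-3.3476,11.3964)
p' = p + 1/20·F = (-6.1674,-4.4302)

Fx=-3.3476 Fy=11.3964 x'=-6.1674 y'=-4.4302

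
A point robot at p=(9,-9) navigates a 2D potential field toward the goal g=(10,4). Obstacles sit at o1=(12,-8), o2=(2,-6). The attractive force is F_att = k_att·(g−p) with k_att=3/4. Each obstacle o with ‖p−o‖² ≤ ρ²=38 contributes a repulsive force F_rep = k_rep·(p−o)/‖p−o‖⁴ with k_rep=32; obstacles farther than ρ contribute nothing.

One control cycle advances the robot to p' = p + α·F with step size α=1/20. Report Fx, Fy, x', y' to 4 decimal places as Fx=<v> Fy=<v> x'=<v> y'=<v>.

Fx=-0.2100 Fy=9.4300 x'=8.9895 y'=-8.5285

F_att = 3/4·(g−p) = 3/4·(1,13) = (0.7500,9.7500)
o1: d²=10 ≤ ρ²=38; F_rep = 32·(-3,-1)/10² = (-0.9600,-0.3200)
o2: d²=58 > ρ²=38 → inactive
F = F_att + ΣF_rep = (-0.2100,9.4300)
p' = p + 1/20·F = (8.9895,-8.5285)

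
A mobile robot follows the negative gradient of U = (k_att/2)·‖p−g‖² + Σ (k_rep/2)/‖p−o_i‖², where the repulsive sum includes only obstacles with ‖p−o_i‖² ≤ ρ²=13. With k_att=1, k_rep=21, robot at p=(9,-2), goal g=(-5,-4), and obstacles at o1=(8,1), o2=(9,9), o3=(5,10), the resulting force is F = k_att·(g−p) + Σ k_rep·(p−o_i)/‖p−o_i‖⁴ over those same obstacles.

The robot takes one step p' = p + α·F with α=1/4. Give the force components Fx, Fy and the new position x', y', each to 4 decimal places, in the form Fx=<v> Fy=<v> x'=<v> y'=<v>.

Fx=-13.7900 Fy=-2.6300 x'=5.5525 y'=-2.6575

F_att = 1·(g−p) = 1·(-14,-2) = (-14.0000,-2.0000)
o1: d²=10 ≤ ρ²=13; F_rep = 21·(1,-3)/10² = (0.2100,-0.6300)
o2: d²=121 > ρ²=13 → inactive
o3: d²=160 > ρ²=13 → inactive
F = F_att + ΣF_rep = (-13.7900,-2.6300)
p' = p + 1/4·F = (5.5525,-2.6575)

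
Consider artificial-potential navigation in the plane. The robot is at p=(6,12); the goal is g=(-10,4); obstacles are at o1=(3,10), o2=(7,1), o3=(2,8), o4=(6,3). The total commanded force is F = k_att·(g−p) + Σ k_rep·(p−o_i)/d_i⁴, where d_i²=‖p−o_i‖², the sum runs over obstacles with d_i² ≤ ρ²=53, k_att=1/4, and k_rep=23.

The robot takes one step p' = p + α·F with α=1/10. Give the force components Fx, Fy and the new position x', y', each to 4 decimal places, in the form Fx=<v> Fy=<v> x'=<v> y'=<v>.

F_att = 1/4·(g−p) = 1/4·(-16,-8) = (-4.0000,-2.0000)
o1: d²=13 ≤ ρ²=53; F_rep = 23·(3,2)/13² = (0.4083,0.2722)
o2: d²=122 > ρ²=53 → inactive
o3: d²=32 ≤ ρ²=53; F_rep = 23·(4,4)/32² = (0.0898,0.0898)
o4: d²=81 > ρ²=53 → inactive
F = F_att + ΣF_rep = (-3.5019,-1.6380)
p' = p + 1/10·F = (5.6498,11.8362)

Fx=-3.5019 Fy=-1.6380 x'=5.6498 y'=11.8362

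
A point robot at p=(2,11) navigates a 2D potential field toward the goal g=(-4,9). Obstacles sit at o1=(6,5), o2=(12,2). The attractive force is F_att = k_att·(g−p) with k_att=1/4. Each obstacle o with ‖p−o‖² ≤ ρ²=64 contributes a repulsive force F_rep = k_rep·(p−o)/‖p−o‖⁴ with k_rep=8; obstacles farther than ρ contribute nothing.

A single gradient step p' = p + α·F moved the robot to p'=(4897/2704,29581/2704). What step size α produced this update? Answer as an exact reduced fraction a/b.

α = 1/8

F_att = 1/4·(g−p) = 1/4·(-6,-2) = (-1.5000,-0.5000)
o1: d²=52 ≤ ρ²=64; F_rep = 8·(-4,6)/52² = (-0.0118,0.0178)
o2: d²=181 > ρ²=64 → inactive
F = F_att + ΣF_rep = (-1.5118,-0.4822)
Δp = p'−p = (-0.1890,-0.0603); α = Δx/Fx = (-511/2704) / (-511/338) = 1/8
check: Δy/Fy = (-163/2704) / (-163/338) = 1/8 ✓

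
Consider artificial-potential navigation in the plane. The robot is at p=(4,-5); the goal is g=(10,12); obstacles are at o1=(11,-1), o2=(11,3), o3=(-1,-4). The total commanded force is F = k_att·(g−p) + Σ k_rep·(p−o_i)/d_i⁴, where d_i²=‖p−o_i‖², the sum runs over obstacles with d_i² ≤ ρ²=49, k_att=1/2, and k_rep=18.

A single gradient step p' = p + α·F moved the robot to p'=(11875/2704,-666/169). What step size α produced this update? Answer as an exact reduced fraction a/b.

α = 1/8

F_att = 1/2·(g−p) = 1/2·(6,17) = (3.0000,8.5000)
o1: d²=65 > ρ²=49 → inactive
o2: d²=113 > ρ²=49 → inactive
o3: d²=26 ≤ ρ²=49; F_rep = 18·(5,-1)/26² = (0.1331,-0.0266)
F = F_att + ΣF_rep = (3.1331,8.4734)
Δp = p'−p = (0.3916,1.0592); α = Δx/Fx = (1059/2704) / (1059/338) = 1/8
check: Δy/Fy = (179/169) / (1432/169) = 1/8 ✓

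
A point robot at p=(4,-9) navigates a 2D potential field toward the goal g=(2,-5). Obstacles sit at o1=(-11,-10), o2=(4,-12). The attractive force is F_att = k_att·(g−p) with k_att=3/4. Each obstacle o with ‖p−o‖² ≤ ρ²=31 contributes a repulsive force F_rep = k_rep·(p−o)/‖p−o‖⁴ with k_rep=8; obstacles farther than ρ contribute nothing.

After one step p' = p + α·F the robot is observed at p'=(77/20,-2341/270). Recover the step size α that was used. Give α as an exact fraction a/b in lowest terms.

F_att = 3/4·(g−p) = 3/4·(-2,4) = (-1.5000,3.0000)
o1: d²=226 > ρ²=31 → inactive
o2: d²=9 ≤ ρ²=31; F_rep = 8·(0,3)/9² = (0.0000,0.2963)
F = F_att + ΣF_rep = (-1.5000,3.2963)
Δp = p'−p = (-0.1500,0.3296); α = Δx/Fx = (-3/20) / (-3/2) = 1/10
check: Δy/Fy = (89/270) / (89/27) = 1/10 ✓

α = 1/10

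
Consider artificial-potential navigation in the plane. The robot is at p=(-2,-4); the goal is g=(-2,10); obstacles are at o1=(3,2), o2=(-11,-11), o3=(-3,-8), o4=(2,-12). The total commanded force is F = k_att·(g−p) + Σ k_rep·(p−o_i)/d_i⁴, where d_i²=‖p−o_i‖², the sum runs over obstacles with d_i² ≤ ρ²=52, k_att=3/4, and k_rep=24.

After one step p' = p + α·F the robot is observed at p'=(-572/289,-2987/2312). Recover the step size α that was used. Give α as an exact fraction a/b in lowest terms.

F_att = 3/4·(g−p) = 3/4·(0,14) = (0.0000,10.5000)
o1: d²=61 > ρ²=52 → inactive
o2: d²=130 > ρ²=52 → inactive
o3: d²=17 ≤ ρ²=52; F_rep = 24·(1,4)/17² = (0.0830,0.3322)
o4: d²=80 > ρ²=52 → inactive
F = F_att + ΣF_rep = (0.0830,10.8322)
Δp = p'−p = (0.0208,2.7080); α = Δx/Fx = (6/289) / (24/289) = 1/4
check: Δy/Fy = (6261/2312) / (6261/578) = 1/4 ✓

α = 1/4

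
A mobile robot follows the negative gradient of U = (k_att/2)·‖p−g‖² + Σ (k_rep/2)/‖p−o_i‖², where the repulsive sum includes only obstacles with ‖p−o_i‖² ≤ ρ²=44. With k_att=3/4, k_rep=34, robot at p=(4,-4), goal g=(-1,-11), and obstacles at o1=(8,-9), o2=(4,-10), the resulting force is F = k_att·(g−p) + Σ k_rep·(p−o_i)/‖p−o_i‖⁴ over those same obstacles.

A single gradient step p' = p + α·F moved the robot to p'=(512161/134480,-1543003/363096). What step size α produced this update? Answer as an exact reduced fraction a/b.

α = 1/20

F_att = 3/4·(g−p) = 3/4·(-5,-7) = (-3.7500,-5.2500)
o1: d²=41 ≤ ρ²=44; F_rep = 34·(-4,5)/41² = (-0.0809,0.1011)
o2: d²=36 ≤ ρ²=44; F_rep = 34·(0,6)/36² = (0.0000,0.1574)
F = F_att + ΣF_rep = (-3.8309,-4.9915)
Δp = p'−p = (-0.1915,-0.2496); α = Δx/Fx = (-25759/134480) / (-25759/6724) = 1/20
check: Δy/Fy = (-90619/363096) / (-453095/90774) = 1/20 ✓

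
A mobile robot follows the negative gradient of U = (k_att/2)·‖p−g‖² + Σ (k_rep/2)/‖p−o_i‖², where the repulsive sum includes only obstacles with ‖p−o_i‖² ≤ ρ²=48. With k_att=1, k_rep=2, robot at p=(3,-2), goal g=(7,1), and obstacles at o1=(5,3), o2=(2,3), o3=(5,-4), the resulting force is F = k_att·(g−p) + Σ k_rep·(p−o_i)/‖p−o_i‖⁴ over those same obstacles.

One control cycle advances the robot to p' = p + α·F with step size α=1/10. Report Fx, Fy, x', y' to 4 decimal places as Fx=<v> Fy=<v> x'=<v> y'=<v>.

F_att = 1·(g−p) = 1·(4,3) = (4.0000,3.0000)
o1: d²=29 ≤ ρ²=48; F_rep = 2·(-2,-5)/29² = (-0.0048,-0.0119)
o2: d²=26 ≤ ρ²=48; F_rep = 2·(1,-5)/26² = (0.0030,-0.0148)
o3: d²=8 ≤ ρ²=48; F_rep = 2·(-2,2)/8² = (-0.0625,0.0625)
F = F_att + ΣF_rep = (3.9357,3.0358)
p' = p + 1/10·F = (3.3936,-1.6964)

Fx=3.9357 Fy=3.0358 x'=3.3936 y'=-1.6964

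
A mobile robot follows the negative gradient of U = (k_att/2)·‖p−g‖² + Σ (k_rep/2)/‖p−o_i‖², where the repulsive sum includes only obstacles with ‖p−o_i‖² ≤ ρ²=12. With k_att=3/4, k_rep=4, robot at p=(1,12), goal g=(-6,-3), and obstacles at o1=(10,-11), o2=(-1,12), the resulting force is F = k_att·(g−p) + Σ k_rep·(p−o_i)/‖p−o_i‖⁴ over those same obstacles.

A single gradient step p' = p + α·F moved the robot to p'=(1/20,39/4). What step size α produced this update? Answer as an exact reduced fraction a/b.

α = 1/5

F_att = 3/4·(g−p) = 3/4·(-7,-15) = (-5.2500,-11.2500)
o1: d²=610 > ρ²=12 → inactive
o2: d²=4 ≤ ρ²=12; F_rep = 4·(2,0)/4² = (0.5000,0.0000)
F = F_att + ΣF_rep = (-4.7500,-11.2500)
Δp = p'−p = (-0.9500,-2.2500); α = Δx/Fx = (-19/20) / (-19/4) = 1/5
check: Δy/Fy = (-9/4) / (-45/4) = 1/5 ✓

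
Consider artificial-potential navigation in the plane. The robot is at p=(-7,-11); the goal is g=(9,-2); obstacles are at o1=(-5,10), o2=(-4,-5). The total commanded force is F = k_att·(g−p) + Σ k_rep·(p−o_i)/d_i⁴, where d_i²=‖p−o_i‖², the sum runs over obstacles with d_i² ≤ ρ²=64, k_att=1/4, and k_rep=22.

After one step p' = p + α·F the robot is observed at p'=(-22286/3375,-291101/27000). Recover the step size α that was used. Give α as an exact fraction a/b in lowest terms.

α = 1/10

F_att = 1/4·(g−p) = 1/4·(16,9) = (4.0000,2.2500)
o1: d²=445 > ρ²=64 → inactive
o2: d²=45 ≤ ρ²=64; F_rep = 22·(-3,-6)/45² = (-0.0326,-0.0652)
F = F_att + ΣF_rep = (3.9674,2.1848)
Δp = p'−p = (0.3967,0.2185); α = Δx/Fx = (1339/3375) / (2678/675) = 1/10
check: Δy/Fy = (5899/27000) / (5899/2700) = 1/10 ✓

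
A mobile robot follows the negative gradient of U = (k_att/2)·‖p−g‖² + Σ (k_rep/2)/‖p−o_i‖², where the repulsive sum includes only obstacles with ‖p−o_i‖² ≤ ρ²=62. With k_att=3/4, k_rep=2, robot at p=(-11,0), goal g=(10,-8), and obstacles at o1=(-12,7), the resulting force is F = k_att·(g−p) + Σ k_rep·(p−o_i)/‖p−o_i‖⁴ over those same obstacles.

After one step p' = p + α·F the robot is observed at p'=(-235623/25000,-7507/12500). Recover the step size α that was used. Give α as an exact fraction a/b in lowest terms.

α = 1/10

F_att = 3/4·(g−p) = 3/4·(21,-8) = (15.7500,-6.0000)
o1: d²=50 ≤ ρ²=62; F_rep = 2·(1,-7)/50² = (0.0008,-0.0056)
F = F_att + ΣF_rep = (15.7508,-6.0056)
Δp = p'−p = (1.5751,-0.6006); α = Δx/Fx = (39377/25000) / (39377/2500) = 1/10
check: Δy/Fy = (-7507/12500) / (-7507/1250) = 1/10 ✓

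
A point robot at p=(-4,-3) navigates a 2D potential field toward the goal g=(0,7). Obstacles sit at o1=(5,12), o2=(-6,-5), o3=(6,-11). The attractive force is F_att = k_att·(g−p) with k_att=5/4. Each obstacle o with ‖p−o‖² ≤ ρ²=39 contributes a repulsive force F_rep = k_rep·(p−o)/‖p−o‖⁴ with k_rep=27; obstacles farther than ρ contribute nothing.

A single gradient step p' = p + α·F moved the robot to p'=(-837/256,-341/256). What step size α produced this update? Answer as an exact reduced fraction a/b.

F_att = 5/4·(g−p) = 5/4·(4,10) = (5.0000,12.5000)
o1: d²=306 > ρ²=39 → inactive
o2: d²=8 ≤ ρ²=39; F_rep = 27·(2,2)/8² = (0.8438,0.8438)
o3: d²=164 > ρ²=39 → inactive
F = F_att + ΣF_rep = (5.8438,13.3438)
Δp = p'−p = (0.7305,1.6680); α = Δx/Fx = (187/256) / (187/32) = 1/8
check: Δy/Fy = (427/256) / (427/32) = 1/8 ✓

α = 1/8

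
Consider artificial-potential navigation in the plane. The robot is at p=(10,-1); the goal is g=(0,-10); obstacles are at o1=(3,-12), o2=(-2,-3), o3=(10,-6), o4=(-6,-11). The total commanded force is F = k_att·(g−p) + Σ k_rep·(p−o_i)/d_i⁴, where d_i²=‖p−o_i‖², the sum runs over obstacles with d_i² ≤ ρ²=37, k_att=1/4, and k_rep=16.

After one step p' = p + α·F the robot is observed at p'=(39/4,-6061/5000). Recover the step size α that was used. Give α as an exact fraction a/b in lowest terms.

α = 1/10

F_att = 1/4·(g−p) = 1/4·(-10,-9) = (-2.5000,-2.2500)
o1: d²=170 > ρ²=37 → inactive
o2: d²=148 > ρ²=37 → inactive
o3: d²=25 ≤ ρ²=37; F_rep = 16·(0,5)/25² = (0.0000,0.1280)
o4: d²=356 > ρ²=37 → inactive
F = F_att + ΣF_rep = (-2.5000,-2.1220)
Δp = p'−p = (-0.2500,-0.2122); α = Δx/Fx = (-1/4) / (-5/2) = 1/10
check: Δy/Fy = (-1061/5000) / (-1061/500) = 1/10 ✓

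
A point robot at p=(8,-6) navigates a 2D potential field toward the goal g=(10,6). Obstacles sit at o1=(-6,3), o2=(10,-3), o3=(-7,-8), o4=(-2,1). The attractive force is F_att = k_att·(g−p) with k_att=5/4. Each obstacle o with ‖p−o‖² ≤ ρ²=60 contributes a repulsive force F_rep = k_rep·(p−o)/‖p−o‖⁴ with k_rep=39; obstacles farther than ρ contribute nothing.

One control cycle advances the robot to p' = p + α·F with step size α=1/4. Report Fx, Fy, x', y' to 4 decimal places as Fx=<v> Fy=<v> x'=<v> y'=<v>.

F_att = 5/4·(g−p) = 5/4·(2,12) = (2.5000,15.0000)
o1: d²=277 > ρ²=60 → inactive
o2: d²=13 ≤ ρ²=60; F_rep = 39·(-2,-3)/13² = (-0.4615,-0.6923)
o3: d²=229 > ρ²=60 → inactive
o4: d²=149 > ρ²=60 → inactive
F = F_att + ΣF_rep = (2.0385,14.3077)
p' = p + 1/4·F = (8.5096,-2.4231)

Fx=2.0385 Fy=14.3077 x'=8.5096 y'=-2.4231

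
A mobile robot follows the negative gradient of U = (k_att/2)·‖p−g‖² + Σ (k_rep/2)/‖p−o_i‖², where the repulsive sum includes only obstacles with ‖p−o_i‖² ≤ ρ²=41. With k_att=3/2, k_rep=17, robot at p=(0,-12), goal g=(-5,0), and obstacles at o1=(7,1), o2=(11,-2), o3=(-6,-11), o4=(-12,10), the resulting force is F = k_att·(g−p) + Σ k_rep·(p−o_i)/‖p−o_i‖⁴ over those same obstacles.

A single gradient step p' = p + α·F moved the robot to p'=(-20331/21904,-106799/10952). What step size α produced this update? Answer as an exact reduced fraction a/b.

F_att = 3/2·(g−p) = 3/2·(-5,12) = (-7.5000,18.0000)
o1: d²=218 > ρ²=41 → inactive
o2: d²=221 > ρ²=41 → inactive
o3: d²=37 ≤ ρ²=41; F_rep = 17·(6,-1)/37² = (0.0745,-0.0124)
o4: d²=628 > ρ²=41 → inactive
F = F_att + ΣF_rep = (-7.4255,17.9876)
Δp = p'−p = (-0.9282,2.2484); α = Δx/Fx = (-20331/21904) / (-20331/2738) = 1/8
check: Δy/Fy = (24625/10952) / (24625/1369) = 1/8 ✓

α = 1/8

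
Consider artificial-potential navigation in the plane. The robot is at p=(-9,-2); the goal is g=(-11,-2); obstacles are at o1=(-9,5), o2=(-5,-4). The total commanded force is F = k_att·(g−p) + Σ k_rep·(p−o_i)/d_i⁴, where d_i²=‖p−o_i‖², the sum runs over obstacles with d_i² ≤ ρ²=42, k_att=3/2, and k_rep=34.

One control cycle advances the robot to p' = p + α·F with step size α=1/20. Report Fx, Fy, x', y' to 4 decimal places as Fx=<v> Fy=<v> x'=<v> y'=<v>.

F_att = 3/2·(g−p) = 3/2·(-2,0) = (-3.0000,0.0000)
o1: d²=49 > ρ²=42 → inactive
o2: d²=20 ≤ ρ²=42; F_rep = 34·(-4,2)/20² = (-0.3400,0.1700)
F = F_att + ΣF_rep = (-3.3400,0.1700)
p' = p + 1/20·F = (-9.1670,-1.9915)

Fx=-3.3400 Fy=0.1700 x'=-9.1670 y'=-1.9915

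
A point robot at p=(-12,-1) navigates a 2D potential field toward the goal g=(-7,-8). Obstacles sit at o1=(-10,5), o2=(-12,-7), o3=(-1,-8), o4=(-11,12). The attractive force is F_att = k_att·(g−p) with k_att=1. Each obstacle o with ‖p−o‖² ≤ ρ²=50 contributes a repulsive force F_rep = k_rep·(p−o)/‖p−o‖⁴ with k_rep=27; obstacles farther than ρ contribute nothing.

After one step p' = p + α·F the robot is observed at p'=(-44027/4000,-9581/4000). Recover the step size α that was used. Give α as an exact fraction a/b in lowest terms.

F_att = 1·(g−p) = 1·(5,-7) = (5.0000,-7.0000)
o1: d²=40 ≤ ρ²=50; F_rep = 27·(-2,-6)/40² = (-0.0338,-0.1013)
o2: d²=36 ≤ ρ²=50; F_rep = 27·(0,6)/36² = (0.0000,0.1250)
o3: d²=170 > ρ²=50 → inactive
o4: d²=170 > ρ²=50 → inactive
F = F_att + ΣF_rep = (4.9662,-6.9763)
Δp = p'−p = (0.9932,-1.3953); α = Δx/Fx = (3973/4000) / (3973/800) = 1/5
check: Δy/Fy = (-5581/4000) / (-5581/800) = 1/5 ✓

α = 1/5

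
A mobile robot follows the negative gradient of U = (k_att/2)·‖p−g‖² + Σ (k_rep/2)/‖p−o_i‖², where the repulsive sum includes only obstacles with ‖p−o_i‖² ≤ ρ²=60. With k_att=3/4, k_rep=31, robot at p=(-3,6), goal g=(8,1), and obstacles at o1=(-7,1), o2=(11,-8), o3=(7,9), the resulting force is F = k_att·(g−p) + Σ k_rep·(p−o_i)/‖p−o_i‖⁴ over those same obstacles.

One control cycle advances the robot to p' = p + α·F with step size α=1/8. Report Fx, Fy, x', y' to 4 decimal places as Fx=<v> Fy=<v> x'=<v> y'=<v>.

Fx=8.3238 Fy=-3.6578 x'=-1.9595 y'=5.5428

F_att = 3/4·(g−p) = 3/4·(11,-5) = (8.2500,-3.7500)
o1: d²=41 ≤ ρ²=60; F_rep = 31·(4,5)/41² = (0.0738,0.0922)
o2: d²=392 > ρ²=60 → inactive
o3: d²=109 > ρ²=60 → inactive
F = F_att + ΣF_rep = (8.3238,-3.6578)
p' = p + 1/8·F = (-1.9595,5.5428)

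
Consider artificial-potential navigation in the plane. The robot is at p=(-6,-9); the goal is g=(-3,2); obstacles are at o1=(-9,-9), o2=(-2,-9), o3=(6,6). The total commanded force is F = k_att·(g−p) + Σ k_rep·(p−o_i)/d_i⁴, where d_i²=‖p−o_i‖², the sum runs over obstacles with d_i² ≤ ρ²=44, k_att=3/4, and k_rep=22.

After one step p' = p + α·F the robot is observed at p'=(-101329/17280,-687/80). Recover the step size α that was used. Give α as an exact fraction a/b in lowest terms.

F_att = 3/4·(g−p) = 3/4·(3,11) = (2.2500,8.2500)
o1: d²=9 ≤ ρ²=44; F_rep = 22·(3,0)/9² = (0.8148,0.0000)
o2: d²=16 ≤ ρ²=44; F_rep = 22·(-4,0)/16² = (-0.3438,0.0000)
o3: d²=369 > ρ²=44 → inactive
F = F_att + ΣF_rep = (2.7211,8.2500)
Δp = p'−p = (0.1361,0.4125); α = Δx/Fx = (2351/17280) / (2351/864) = 1/20
check: Δy/Fy = (33/80) / (33/4) = 1/20 ✓

α = 1/20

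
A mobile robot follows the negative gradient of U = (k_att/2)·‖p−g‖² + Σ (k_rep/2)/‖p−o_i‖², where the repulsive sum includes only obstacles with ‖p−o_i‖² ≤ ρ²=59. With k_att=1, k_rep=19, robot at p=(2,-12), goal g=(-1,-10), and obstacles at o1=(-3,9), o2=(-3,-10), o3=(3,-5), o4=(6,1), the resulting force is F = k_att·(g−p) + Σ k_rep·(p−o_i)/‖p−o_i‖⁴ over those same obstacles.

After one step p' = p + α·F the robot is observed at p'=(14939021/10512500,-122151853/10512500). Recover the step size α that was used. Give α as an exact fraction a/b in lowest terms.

F_att = 1·(g−p) = 1·(-3,2) = (-3.0000,2.0000)
o1: d²=466 > ρ²=59 → inactive
o2: d²=29 ≤ ρ²=59; F_rep = 19·(5,-2)/29² = (0.1130,-0.0452)
o3: d²=50 ≤ ρ²=59; F_rep = 19·(-1,-7)/50² = (-0.0076,-0.0532)
o4: d²=185 > ρ²=59 → inactive
F = F_att + ΣF_rep = (-2.8946,1.9016)
Δp = p'−p = (-0.5789,0.3803); α = Δx/Fx = (-6085979/10512500) / (-6085979/2102500) = 1/5
check: Δy/Fy = (3998147/10512500) / (3998147/2102500) = 1/5 ✓

α = 1/5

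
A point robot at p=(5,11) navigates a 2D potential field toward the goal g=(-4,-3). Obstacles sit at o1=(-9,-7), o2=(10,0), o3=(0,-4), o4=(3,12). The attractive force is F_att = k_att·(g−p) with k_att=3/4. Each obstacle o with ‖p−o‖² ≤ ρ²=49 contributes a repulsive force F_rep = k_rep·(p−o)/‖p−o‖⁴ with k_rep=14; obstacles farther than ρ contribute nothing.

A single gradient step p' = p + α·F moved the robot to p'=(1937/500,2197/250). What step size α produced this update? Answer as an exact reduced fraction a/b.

F_att = 3/4·(g−p) = 3/4·(-9,-14) = (-6.7500,-10.5000)
o1: d²=520 > ρ²=49 → inactive
o2: d²=146 > ρ²=49 → inactive
o3: d²=250 > ρ²=49 → inactive
o4: d²=5 ≤ ρ²=49; F_rep = 14·(2,-1)/5² = (1.1200,-0.5600)
F = F_att + ΣF_rep = (-5.6300,-11.0600)
Δp = p'−p = (-1.1260,-2.2120); α = Δx/Fx = (-563/500) / (-563/100) = 1/5
check: Δy/Fy = (-553/250) / (-553/50) = 1/5 ✓

α = 1/5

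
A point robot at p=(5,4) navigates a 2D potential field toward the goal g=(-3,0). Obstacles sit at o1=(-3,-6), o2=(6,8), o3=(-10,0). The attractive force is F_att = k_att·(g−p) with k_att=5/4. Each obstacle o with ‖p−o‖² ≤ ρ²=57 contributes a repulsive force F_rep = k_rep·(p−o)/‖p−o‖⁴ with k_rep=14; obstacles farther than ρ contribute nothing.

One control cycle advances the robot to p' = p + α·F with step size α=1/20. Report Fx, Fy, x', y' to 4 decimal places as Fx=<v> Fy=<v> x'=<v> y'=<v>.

F_att = 5/4·(g−p) = 5/4·(-8,-4) = (-10.0000,-5.0000)
o1: d²=164 > ρ²=57 → inactive
o2: d²=17 ≤ ρ²=57; F_rep = 14·(-1,-4)/17² = (-0.0484,-0.1938)
o3: d²=241 > ρ²=57 → inactive
F = F_att + ΣF_rep = (-10.0484,-5.1938)
p' = p + 1/20·F = (4.4976,3.7403)

Fx=-10.0484 Fy=-5.1938 x'=4.4976 y'=3.7403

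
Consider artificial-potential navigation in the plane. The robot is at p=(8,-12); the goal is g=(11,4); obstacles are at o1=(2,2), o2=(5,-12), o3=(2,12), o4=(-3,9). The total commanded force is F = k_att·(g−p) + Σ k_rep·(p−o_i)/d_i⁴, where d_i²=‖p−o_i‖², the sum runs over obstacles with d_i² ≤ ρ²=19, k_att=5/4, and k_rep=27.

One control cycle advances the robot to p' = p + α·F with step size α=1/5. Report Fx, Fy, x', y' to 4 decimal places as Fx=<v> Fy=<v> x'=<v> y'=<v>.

Fx=4.7500 Fy=20.0000 x'=8.9500 y'=-8.0000

F_att = 5/4·(g−p) = 5/4·(3,16) = (3.7500,20.0000)
o1: d²=232 > ρ²=19 → inactive
o2: d²=9 ≤ ρ²=19; F_rep = 27·(3,0)/9² = (1.0000,0.0000)
o3: d²=612 > ρ²=19 → inactive
o4: d²=562 > ρ²=19 → inactive
F = F_att + ΣF_rep = (4.7500,20.0000)
p' = p + 1/5·F = (8.9500,-8.0000)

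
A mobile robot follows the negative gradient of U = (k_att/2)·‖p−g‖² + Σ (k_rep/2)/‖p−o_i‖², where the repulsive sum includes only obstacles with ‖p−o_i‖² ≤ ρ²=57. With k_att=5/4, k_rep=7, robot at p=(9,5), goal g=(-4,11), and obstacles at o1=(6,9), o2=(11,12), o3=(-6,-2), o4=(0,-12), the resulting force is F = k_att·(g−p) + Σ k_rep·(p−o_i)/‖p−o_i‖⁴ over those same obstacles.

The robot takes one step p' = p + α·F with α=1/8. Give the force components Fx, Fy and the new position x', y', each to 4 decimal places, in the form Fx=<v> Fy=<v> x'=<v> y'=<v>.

F_att = 5/4·(g−p) = 5/4·(-13,6) = (-16.2500,7.5000)
o1: d²=25 ≤ ρ²=57; F_rep = 7·(3,-4)/25² = (0.0336,-0.0448)
o2: d²=53 ≤ ρ²=57; F_rep = 7·(-2,-7)/53² = (-0.0050,-0.0174)
o3: d²=274 > ρ²=57 → inactive
o4: d²=370 > ρ²=57 → inactive
F = F_att + ΣF_rep = (-16.2214,7.4378)
p' = p + 1/8·F = (6.9723,5.9297)

Fx=-16.2214 Fy=7.4378 x'=6.9723 y'=5.9297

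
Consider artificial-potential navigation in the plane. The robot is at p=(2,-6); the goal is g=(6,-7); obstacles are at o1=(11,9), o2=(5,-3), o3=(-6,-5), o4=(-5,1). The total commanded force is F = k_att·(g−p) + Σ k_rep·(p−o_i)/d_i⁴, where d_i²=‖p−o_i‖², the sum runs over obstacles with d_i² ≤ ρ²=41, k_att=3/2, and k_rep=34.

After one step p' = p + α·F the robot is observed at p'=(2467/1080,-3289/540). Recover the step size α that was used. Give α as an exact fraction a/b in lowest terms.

α = 1/20

F_att = 3/2·(g−p) = 3/2·(4,-1) = (6.0000,-1.5000)
o1: d²=306 > ρ²=41 → inactive
o2: d²=18 ≤ ρ²=41; F_rep = 34·(-3,-3)/18² = (-0.3148,-0.3148)
o3: d²=65 > ρ²=41 → inactive
o4: d²=98 > ρ²=41 → inactive
F = F_att + ΣF_rep = (5.6852,-1.8148)
Δp = p'−p = (0.2843,-0.0907); α = Δx/Fx = (307/1080) / (307/54) = 1/20
check: Δy/Fy = (-49/540) / (-49/27) = 1/20 ✓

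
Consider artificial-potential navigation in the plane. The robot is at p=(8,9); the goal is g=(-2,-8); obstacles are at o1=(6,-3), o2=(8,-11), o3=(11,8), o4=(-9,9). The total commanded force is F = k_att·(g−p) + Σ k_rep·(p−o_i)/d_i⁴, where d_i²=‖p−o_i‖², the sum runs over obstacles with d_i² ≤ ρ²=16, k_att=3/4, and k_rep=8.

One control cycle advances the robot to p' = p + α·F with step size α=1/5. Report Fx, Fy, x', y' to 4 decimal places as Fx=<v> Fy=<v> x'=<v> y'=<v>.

F_att = 3/4·(g−p) = 3/4·(-10,-17) = (-7.5000,-12.7500)
o1: d²=148 > ρ²=16 → inactive
o2: d²=400 > ρ²=16 → inactive
o3: d²=10 ≤ ρ²=16; F_rep = 8·(-3,1)/10² = (-0.2400,0.0800)
o4: d²=289 > ρ²=16 → inactive
F = F_att + ΣF_rep = (-7.7400,-12.6700)
p' = p + 1/5·F = (6.4520,6.4660)

Fx=-7.7400 Fy=-12.6700 x'=6.4520 y'=6.4660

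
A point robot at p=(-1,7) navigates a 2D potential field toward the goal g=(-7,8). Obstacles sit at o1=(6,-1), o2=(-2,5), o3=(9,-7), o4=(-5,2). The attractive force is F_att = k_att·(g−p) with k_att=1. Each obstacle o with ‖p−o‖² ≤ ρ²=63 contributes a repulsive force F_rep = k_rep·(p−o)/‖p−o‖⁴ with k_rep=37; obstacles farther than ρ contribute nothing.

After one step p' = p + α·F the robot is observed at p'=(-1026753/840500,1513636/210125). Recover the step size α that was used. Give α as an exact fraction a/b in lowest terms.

F_att = 1·(g−p) = 1·(-6,1) = (-6.0000,1.0000)
o1: d²=113 > ρ²=63 → inactive
o2: d²=5 ≤ ρ²=63; F_rep = 37·(1,2)/5² = (1.4800,2.9600)
o3: d²=296 > ρ²=63 → inactive
o4: d²=41 ≤ ρ²=63; F_rep = 37·(4,5)/41² = (0.0880,0.1101)
F = F_att + ΣF_rep = (-4.4320,4.0701)
Δp = p'−p = (-0.2216,0.2035); α = Δx/Fx = (-186253/840500) / (-186253/42025) = 1/20
check: Δy/Fy = (42761/210125) / (171044/42025) = 1/20 ✓

α = 1/20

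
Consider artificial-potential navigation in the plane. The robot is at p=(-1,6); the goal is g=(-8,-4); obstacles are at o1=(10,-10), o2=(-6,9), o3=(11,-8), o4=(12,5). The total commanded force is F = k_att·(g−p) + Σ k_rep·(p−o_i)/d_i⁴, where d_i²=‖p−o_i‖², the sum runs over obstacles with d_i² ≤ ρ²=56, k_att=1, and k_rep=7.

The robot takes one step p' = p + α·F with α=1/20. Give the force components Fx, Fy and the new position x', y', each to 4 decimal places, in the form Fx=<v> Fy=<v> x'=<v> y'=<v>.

F_att = 1·(g−p) = 1·(-7,-10) = (-7.0000,-10.0000)
o1: d²=377 > ρ²=56 → inactive
o2: d²=34 ≤ ρ²=56; F_rep = 7·(5,-3)/34² = (0.0303,-0.0182)
o3: d²=340 > ρ²=56 → inactive
o4: d²=170 > ρ²=56 → inactive
F = F_att + ΣF_rep = (-6.9697,-10.0182)
p' = p + 1/20·F = (-1.3485,5.4991)

Fx=-6.9697 Fy=-10.0182 x'=-1.3485 y'=5.4991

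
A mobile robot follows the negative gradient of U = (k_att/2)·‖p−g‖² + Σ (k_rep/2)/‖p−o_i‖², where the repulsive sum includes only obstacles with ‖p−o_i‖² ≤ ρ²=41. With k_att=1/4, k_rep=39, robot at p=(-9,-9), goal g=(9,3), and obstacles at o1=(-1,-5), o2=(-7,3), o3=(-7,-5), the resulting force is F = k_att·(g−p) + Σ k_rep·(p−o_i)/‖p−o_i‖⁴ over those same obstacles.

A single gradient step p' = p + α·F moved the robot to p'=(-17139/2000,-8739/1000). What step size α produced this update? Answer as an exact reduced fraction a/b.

α = 1/10

F_att = 1/4·(g−p) = 1/4·(18,12) = (4.5000,3.0000)
o1: d²=80 > ρ²=41 → inactive
o2: d²=148 > ρ²=41 → inactive
o3: d²=20 ≤ ρ²=41; F_rep = 39·(-2,-4)/20² = (-0.1950,-0.3900)
F = F_att + ΣF_rep = (4.3050,2.6100)
Δp = p'−p = (0.4305,0.2610); α = Δx/Fx = (861/2000) / (861/200) = 1/10
check: Δy/Fy = (261/1000) / (261/100) = 1/10 ✓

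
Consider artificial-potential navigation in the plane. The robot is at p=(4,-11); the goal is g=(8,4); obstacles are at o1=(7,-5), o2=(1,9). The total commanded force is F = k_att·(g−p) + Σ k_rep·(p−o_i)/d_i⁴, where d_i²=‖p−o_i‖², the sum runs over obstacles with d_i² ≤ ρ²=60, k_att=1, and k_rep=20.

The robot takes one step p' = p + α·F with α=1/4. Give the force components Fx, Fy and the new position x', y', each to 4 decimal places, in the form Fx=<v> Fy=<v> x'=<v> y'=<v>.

Fx=3.9704 Fy=14.9407 x'=4.9926 y'=-7.2648

F_att = 1·(g−p) = 1·(4,15) = (4.0000,15.0000)
o1: d²=45 ≤ ρ²=60; F_rep = 20·(-3,-6)/45² = (-0.0296,-0.0593)
o2: d²=409 > ρ²=60 → inactive
F = F_att + ΣF_rep = (3.9704,14.9407)
p' = p + 1/4·F = (4.9926,-7.2648)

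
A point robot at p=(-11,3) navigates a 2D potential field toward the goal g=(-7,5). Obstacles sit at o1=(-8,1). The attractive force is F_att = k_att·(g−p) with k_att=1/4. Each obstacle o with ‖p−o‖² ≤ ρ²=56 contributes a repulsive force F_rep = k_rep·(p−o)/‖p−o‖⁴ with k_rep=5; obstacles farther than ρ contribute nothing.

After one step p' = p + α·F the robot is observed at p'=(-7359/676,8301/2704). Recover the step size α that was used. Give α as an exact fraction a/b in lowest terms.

F_att = 1/4·(g−p) = 1/4·(4,2) = (1.0000,0.5000)
o1: d²=13 ≤ ρ²=56; F_rep = 5·(-3,2)/13² = (-0.0888,0.0592)
F = F_att + ΣF_rep = (0.9112,0.5592)
Δp = p'−p = (0.1139,0.0699); α = Δx/Fx = (77/676) / (154/169) = 1/8
check: Δy/Fy = (189/2704) / (189/338) = 1/8 ✓

α = 1/8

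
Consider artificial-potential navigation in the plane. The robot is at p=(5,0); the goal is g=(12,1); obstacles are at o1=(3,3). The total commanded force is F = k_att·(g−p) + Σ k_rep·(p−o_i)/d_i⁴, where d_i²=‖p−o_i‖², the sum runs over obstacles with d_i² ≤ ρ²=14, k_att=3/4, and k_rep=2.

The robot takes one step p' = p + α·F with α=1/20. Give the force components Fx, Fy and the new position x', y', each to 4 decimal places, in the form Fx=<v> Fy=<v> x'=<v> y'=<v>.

F_att = 3/4·(g−p) = 3/4·(7,1) = (5.2500,0.7500)
o1: d²=13 ≤ ρ²=14; F_rep = 2·(2,-3)/13² = (0.0237,-0.0355)
F = F_att + ΣF_rep = (5.2737,0.7145)
p' = p + 1/20·F = (5.2637,0.0357)

Fx=5.2737 Fy=0.7145 x'=5.2637 y'=0.0357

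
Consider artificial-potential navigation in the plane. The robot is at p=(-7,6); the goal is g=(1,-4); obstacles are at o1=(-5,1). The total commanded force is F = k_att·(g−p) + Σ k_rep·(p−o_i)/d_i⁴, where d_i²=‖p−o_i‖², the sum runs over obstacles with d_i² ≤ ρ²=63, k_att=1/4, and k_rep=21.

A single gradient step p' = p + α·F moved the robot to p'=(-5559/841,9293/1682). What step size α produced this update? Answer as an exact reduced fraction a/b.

F_att = 1/4·(g−p) = 1/4·(8,-10) = (2.0000,-2.5000)
o1: d²=29 ≤ ρ²=63; F_rep = 21·(-2,5)/29² = (-0.0499,0.1249)
F = F_att + ΣF_rep = (1.9501,-2.3751)
Δp = p'−p = (0.3900,-0.4750); α = Δx/Fx = (328/841) / (1640/841) = 1/5
check: Δy/Fy = (-799/1682) / (-3995/1682) = 1/5 ✓

α = 1/5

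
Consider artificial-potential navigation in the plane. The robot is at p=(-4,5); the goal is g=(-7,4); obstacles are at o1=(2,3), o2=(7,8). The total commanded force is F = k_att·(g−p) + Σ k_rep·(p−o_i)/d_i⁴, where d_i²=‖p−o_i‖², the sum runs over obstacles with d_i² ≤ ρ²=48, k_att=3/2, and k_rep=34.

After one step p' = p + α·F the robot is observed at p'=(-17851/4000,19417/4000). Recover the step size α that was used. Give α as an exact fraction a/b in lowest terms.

α = 1/10

F_att = 3/2·(g−p) = 3/2·(-3,-1) = (-4.5000,-1.5000)
o1: d²=40 ≤ ρ²=48; F_rep = 34·(-6,2)/40² = (-0.1275,0.0425)
o2: d²=130 > ρ²=48 → inactive
F = F_att + ΣF_rep = (-4.6275,-1.4575)
Δp = p'−p = (-0.4627,-0.1457); α = Δx/Fx = (-1851/4000) / (-1851/400) = 1/10
check: Δy/Fy = (-583/4000) / (-583/400) = 1/10 ✓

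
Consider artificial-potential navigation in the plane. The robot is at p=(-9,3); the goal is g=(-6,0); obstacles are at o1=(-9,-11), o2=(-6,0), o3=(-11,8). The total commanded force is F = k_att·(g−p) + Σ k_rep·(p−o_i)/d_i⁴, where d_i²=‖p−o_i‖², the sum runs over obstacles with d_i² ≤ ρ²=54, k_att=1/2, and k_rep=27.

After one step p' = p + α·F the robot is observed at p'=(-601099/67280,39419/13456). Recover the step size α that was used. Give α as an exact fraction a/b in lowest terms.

F_att = 1/2·(g−p) = 1/2·(3,-3) = (1.5000,-1.5000)
o1: d²=196 > ρ²=54 → inactive
o2: d²=18 ≤ ρ²=54; F_rep = 27·(-3,3)/18² = (-0.2500,0.2500)
o3: d²=29 ≤ ρ²=54; F_rep = 27·(2,-5)/29² = (0.0642,-0.1605)
F = F_att + ΣF_rep = (1.3142,-1.4105)
Δp = p'−p = (0.0657,-0.0705); α = Δx/Fx = (4421/67280) / (4421/3364) = 1/20
check: Δy/Fy = (-949/13456) / (-4745/3364) = 1/20 ✓

α = 1/20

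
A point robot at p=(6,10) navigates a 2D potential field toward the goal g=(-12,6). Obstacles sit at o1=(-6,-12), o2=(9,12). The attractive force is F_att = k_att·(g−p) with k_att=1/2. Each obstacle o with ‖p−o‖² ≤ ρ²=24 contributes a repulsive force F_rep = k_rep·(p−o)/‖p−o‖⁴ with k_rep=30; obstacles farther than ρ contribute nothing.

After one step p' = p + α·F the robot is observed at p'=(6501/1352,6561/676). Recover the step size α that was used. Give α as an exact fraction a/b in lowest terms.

α = 1/8

F_att = 1/2·(g−p) = 1/2·(-18,-4) = (-9.0000,-2.0000)
o1: d²=628 > ρ²=24 → inactive
o2: d²=13 ≤ ρ²=24; F_rep = 30·(-3,-2)/13² = (-0.5325,-0.3550)
F = F_att + ΣF_rep = (-9.5325,-2.3550)
Δp = p'−p = (-1.1916,-0.2944); α = Δx/Fx = (-1611/1352) / (-1611/169) = 1/8
check: Δy/Fy = (-199/676) / (-398/169) = 1/8 ✓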